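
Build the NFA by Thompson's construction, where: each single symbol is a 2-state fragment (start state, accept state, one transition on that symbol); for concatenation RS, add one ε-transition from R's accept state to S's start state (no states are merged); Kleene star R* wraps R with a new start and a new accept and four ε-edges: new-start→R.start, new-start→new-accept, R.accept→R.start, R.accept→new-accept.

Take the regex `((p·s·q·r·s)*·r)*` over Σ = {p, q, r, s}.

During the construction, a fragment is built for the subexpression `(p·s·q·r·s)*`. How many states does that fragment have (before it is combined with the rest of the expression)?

Fragment for `(p·s·q·r·s)*`:
Each of the 5 symbol leaves contributes a 2-state fragment.
  p·s·q·r·s = 10 states
  (p·s·q·r·s)* = 12 states

12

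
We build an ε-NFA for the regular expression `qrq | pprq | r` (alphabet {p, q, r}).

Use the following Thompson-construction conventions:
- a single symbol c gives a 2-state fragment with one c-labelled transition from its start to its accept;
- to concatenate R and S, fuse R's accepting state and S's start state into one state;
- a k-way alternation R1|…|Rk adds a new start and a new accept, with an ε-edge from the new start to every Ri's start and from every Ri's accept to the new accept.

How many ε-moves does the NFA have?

6

Building bottom-up:
Each of the 8 symbol leaves contributes 0 ε-transitions.
  qrq : 0 ε-transitions
  pprq : 0 ε-transitions
  qrq | pprq | r : 6 ε-transitions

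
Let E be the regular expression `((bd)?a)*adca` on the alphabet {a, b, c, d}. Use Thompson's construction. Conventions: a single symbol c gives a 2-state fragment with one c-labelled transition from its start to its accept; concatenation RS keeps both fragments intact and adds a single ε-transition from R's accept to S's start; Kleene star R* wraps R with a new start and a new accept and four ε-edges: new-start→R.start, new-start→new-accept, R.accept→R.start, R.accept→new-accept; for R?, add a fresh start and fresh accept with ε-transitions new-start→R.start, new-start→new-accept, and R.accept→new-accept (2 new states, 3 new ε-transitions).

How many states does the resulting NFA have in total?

Per subexpression:
Each of the 7 symbol leaves contributes a 2-state fragment.
  bd = 4 states
  (bd)? = 6 states
  (bd)?a = 8 states
  ((bd)?a)* = 10 states
  ((bd)?a)*adca = 18 states

18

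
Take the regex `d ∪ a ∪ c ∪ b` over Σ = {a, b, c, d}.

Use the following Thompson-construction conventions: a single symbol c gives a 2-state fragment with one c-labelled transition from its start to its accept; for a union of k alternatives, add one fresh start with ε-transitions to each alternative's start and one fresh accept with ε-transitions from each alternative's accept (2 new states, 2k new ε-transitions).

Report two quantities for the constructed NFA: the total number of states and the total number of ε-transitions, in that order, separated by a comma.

By structural recursion:
Each of the 4 symbol leaves contributes 2 states and 0 ε-transitions.
  d ∪ a ∪ c ∪ b = 10 states, 8 ε-transitions

10, 8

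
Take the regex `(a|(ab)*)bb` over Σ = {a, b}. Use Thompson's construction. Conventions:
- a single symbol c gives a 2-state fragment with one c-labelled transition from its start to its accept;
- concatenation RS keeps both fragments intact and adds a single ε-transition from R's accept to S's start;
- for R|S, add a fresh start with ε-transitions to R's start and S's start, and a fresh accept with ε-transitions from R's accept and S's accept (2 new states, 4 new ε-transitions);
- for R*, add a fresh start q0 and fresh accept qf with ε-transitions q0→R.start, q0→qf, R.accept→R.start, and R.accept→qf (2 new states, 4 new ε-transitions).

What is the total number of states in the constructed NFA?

14

Recursing over subexpressions:
Each of the 5 symbol leaves contributes a 2-state fragment.
  ab : 4 states
  (ab)* : 6 states
  a|(ab)* : 10 states
  (a|(ab)*)bb : 14 states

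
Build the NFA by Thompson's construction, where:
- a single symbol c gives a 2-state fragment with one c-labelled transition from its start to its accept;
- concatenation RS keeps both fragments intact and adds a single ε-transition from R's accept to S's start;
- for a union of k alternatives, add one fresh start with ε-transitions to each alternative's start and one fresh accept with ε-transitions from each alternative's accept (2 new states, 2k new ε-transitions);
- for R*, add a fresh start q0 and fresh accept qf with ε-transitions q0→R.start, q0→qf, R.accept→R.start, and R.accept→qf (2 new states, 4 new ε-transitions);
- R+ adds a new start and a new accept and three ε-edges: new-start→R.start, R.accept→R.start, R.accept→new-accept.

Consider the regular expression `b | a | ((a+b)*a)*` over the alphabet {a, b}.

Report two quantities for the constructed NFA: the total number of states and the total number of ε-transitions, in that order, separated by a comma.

Bottom-up over the parse tree:
Each of the 5 symbol leaves contributes 2 states and 0 ε-transitions.
  a+ : 4 states, 3 ε-transitions
  a+b : 6 states, 4 ε-transitions
  (a+b)* : 8 states, 8 ε-transitions
  (a+b)*a : 10 states, 9 ε-transitions
  ((a+b)*a)* : 12 states, 13 ε-transitions
  b | a | ((a+b)*a)* : 18 states, 19 ε-transitions

18, 19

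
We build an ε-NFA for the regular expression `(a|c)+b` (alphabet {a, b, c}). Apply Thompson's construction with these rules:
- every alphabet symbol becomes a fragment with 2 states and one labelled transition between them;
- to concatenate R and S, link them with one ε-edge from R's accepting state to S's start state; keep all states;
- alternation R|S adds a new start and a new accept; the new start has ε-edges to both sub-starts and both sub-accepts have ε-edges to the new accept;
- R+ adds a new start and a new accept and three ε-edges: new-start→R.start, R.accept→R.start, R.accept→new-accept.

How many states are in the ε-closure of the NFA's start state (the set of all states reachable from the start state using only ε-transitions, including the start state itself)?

Let C(F) = |ε-closure(F.start)| within fragment F, and note whether F accepts ε. Symbol fragments have C = 1 and do not accept ε. Then:
  a|c → new start ε-reaches every alternative's start; none of them accept ε, so the new accept is not reached: C = 1 + 1 + 1 = 3
  (a|c)+ → new start ε-reaches only the body's start; the new accept needs a symbol first: C = 1 + 3 = 4
  (a|c)+b → C equals the left operand's closure size = 4 (its accept is not ε-reachable, so the closure stops there)

4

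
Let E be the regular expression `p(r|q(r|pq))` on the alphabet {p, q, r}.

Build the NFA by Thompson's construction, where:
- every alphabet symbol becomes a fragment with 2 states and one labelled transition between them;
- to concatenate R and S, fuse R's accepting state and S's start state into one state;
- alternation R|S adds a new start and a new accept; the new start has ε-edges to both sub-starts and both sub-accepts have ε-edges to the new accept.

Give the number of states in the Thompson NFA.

13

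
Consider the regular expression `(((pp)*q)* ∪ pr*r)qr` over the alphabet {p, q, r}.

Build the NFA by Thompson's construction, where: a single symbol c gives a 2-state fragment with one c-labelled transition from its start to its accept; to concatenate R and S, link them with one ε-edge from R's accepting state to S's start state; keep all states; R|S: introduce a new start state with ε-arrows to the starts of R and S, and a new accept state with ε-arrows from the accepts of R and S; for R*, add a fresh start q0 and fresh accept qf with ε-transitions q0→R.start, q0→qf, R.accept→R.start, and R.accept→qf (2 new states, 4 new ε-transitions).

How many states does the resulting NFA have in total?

24

Building bottom-up:
Each of the 8 symbol leaves contributes a 2-state fragment.
  pp — 4 states
  (pp)* — 6 states
  (pp)*q — 8 states
  ((pp)*q)* — 10 states
  r* — 4 states
  pr*r — 8 states
  ((pp)*q)* ∪ pr*r — 20 states
  (((pp)*q)* ∪ pr*r)qr — 24 states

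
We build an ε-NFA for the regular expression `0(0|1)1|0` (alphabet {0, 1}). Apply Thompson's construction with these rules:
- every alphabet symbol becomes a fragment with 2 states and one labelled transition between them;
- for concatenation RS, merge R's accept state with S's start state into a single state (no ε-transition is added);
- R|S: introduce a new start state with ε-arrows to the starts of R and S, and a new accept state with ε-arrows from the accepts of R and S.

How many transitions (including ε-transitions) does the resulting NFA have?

13

Recursing over subexpressions:
Each of the 5 symbol leaves contributes 1 transition (1 symbol, 0 ε).
  0|1 : 6 transitions (2 symbol, 4 ε)
  0(0|1)1 : 8 transitions (4 symbol, 4 ε)
  0(0|1)1|0 : 13 transitions (5 symbol, 8 ε)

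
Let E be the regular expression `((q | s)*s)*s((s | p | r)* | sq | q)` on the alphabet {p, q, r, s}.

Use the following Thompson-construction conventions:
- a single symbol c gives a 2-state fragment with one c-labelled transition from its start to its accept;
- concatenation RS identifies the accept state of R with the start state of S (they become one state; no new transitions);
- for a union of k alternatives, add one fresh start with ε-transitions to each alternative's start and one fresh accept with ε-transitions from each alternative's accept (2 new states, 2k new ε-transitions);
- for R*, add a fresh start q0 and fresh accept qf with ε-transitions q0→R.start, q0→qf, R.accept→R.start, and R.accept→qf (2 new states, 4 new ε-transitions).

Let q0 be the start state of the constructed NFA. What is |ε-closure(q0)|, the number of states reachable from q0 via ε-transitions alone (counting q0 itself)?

7

Work bottom-up. For each fragment F, track |ε-closure(F.start)| and whether F's accept lies in that closure (i.e. whether F accepts ε). A single-symbol fragment has closure size 1 and does not accept ε.
  q | s : C = 1 + 1 + 1 = 3 (the new accept is not ε-reachable since no branch accepts ε)
  (q | s)* : new start has ε-edges to the inner start and to the new accept, so C = 2 + 3 = 5
  (q | s)*s : C = 5 + (1−1) = 5 (closure spills across the concat boundary because the left factor accepts ε)
  ((q | s)*s)* : the star's fresh start ε-reaches both the body's start and the fresh accept: C = 2 + 5 = 7
  s | p | r : C = 1 + 1 + 1 + 1 = 4 (the new accept is not ε-reachable since no branch accepts ε)
  (s | p | r)* : new start has ε-edges to the inner start and to the new accept, so C = 2 + 4 = 6
  sq : C equals the left operand's closure size = 1 (its accept is not ε-reachable, so the closure stops there)
  (s | p | r)* | sq | q : new start ε-reaches every alternative's start; at least one alternative accepts ε, so the union's new accept is reached too: C = 1 + 6 + 1 + 1 + 1 = 10
  ((q | s)*s)*s((s | p | r)* | sq | q) : the left operand accepts ε, so the closure extends into the next operand (the shared merged state is already counted); C = 7 + (1−1) = 7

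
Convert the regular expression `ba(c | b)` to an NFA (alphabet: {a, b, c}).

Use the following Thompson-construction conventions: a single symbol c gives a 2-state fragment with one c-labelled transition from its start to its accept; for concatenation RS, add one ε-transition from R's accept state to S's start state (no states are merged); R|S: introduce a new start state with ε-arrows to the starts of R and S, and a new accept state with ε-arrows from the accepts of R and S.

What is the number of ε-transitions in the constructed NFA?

Bottom-up over the parse tree:
Each of the 4 symbol leaves contributes 0 ε-transitions.
  c | b : 4 ε-transitions
  ba(c | b) : 6 ε-transitions

6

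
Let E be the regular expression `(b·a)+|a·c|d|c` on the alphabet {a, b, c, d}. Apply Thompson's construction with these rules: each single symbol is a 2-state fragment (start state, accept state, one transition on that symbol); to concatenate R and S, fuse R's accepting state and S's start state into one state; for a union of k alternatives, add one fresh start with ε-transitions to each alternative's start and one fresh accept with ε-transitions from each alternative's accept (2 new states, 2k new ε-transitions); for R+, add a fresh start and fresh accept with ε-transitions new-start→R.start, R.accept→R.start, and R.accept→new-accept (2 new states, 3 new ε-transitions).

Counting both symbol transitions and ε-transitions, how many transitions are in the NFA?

17

Recursing over subexpressions:
Each of the 6 symbol leaves contributes 1 transition (1 symbol, 0 ε).
  b·a — 2 transitions (2 symbol, 0 ε)
  (b·a)+ — 5 transitions (2 symbol, 3 ε)
  a·c — 2 transitions (2 symbol, 0 ε)
  (b·a)+|a·c|d|c — 17 transitions (6 symbol, 11 ε)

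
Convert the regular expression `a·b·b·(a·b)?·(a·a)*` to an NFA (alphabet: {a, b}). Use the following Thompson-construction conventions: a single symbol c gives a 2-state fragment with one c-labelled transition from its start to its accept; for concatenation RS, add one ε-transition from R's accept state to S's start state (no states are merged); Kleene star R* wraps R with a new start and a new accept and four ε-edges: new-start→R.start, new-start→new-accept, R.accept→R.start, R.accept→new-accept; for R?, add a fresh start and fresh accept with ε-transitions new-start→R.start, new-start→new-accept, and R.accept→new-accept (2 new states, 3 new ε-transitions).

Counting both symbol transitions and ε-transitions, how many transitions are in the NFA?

20

Per subexpression:
Each of the 7 symbol leaves contributes 1 transition (1 symbol, 0 ε).
  a·b — 3 transitions (2 symbol, 1 ε)
  (a·b)? — 6 transitions (2 symbol, 4 ε)
  a·a — 3 transitions (2 symbol, 1 ε)
  (a·a)* — 7 transitions (2 symbol, 5 ε)
  a·b·b·(a·b)?·(a·a)* — 20 transitions (7 symbol, 13 ε)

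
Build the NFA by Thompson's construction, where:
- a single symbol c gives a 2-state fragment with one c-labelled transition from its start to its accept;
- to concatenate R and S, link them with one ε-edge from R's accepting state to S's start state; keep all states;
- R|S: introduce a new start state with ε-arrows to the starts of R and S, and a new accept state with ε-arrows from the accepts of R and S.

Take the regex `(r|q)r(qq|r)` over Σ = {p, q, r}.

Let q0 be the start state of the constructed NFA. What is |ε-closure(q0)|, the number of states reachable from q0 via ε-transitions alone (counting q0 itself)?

3

Compute the ε-closure size of each fragment's start state recursively; a symbol fragment's start has no outgoing ε-edge, so its closure is just itself (size 1).
  r|q — new start ε-reaches every alternative's start; none of them accept ε, so the new accept is not reached: |closure| = 1 + 1 + 1 = 3
  qq — same as the first factor's closure: |closure| = 1
  qq|r — |closure| = 1 + 1 + 1 = 3 (the new accept is not ε-reachable since no branch accepts ε)
  (r|q)r(qq|r) — |closure| equals the left operand's closure size = 3 (its accept is not ε-reachable, so the closure stops there)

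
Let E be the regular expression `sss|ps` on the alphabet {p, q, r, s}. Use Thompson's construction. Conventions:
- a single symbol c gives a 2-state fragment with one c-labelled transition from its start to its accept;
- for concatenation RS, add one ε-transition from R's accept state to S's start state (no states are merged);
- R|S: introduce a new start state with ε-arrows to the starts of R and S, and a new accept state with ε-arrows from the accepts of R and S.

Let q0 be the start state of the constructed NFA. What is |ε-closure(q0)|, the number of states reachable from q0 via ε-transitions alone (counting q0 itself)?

Compute the ε-closure size of each fragment's start state recursively; a symbol fragment's start has no outgoing ε-edge, so its closure is just itself (size 1).
  sss : same as the first factor's closure: |ε-closure| = 1
  ps : |ε-closure| equals the left operand's closure size = 1 (its accept is not ε-reachable, so the closure stops there)
  sss|ps : new start ε-reaches every alternative's start; none of them accept ε, so the new accept is not reached: |ε-closure| = 1 + 1 + 1 = 3

3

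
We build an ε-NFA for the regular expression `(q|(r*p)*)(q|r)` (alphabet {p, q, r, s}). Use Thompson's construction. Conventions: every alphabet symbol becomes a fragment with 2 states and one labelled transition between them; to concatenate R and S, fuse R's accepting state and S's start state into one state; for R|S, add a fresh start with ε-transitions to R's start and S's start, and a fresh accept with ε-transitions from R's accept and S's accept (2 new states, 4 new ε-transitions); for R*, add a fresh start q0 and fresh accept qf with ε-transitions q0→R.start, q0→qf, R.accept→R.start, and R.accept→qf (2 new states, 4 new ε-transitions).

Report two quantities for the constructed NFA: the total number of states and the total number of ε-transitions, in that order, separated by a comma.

16, 16

Per subexpression:
Each of the 5 symbol leaves contributes 2 states and 0 ε-transitions.
  r* : 4 states, 4 ε-transitions
  r*p : 5 states, 4 ε-transitions
  (r*p)* : 7 states, 8 ε-transitions
  q|(r*p)* : 11 states, 12 ε-transitions
  q|r : 6 states, 4 ε-transitions
  (q|(r*p)*)(q|r) : 16 states, 16 ε-transitions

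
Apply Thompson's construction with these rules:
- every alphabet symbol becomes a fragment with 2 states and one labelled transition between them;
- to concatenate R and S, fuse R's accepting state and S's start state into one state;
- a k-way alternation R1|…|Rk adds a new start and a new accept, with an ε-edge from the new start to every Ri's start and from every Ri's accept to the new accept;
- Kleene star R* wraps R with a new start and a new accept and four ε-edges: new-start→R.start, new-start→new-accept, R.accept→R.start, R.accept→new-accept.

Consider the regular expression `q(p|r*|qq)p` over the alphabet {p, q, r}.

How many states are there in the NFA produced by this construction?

13

Bottom-up over the parse tree:
Each of the 6 symbol leaves contributes a 2-state fragment.
  r* = 4 states
  qq = 3 states
  p|r*|qq = 11 states
  q(p|r*|qq)p = 13 states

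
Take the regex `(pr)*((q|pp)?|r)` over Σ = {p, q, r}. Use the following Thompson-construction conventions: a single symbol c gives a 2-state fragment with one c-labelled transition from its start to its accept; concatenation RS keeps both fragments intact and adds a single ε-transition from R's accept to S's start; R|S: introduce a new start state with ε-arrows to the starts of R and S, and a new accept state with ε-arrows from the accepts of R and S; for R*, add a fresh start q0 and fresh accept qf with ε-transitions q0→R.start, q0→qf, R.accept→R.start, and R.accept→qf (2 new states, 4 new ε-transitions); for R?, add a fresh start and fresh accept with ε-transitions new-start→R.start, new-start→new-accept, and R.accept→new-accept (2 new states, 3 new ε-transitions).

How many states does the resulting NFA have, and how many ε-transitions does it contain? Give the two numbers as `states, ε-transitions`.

20, 18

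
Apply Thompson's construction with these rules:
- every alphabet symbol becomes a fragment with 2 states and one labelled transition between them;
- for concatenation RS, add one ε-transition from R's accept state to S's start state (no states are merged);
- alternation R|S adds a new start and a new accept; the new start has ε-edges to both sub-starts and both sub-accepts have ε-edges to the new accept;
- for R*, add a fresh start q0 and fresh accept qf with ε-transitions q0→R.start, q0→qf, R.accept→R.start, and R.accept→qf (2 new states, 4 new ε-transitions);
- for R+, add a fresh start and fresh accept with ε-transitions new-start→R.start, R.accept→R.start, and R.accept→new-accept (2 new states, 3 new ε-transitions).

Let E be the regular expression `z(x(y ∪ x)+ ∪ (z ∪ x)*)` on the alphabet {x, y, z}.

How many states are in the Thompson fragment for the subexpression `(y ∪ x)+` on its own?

8

Fragment for `(y ∪ x)+`:
Each of the 2 symbol leaves contributes a 2-state fragment.
  y ∪ x → 6 states
  (y ∪ x)+ → 8 states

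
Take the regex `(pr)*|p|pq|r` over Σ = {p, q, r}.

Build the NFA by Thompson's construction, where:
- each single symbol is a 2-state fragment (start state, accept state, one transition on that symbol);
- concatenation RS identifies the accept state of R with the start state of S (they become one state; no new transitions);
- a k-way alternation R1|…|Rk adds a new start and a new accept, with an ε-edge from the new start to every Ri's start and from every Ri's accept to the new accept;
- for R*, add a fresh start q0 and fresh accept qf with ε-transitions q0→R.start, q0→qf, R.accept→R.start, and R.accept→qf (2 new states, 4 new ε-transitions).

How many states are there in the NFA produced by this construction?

14

Bottom-up over the parse tree:
Each of the 6 symbol leaves contributes a 2-state fragment.
  pr — 3 states
  (pr)* — 5 states
  pq — 3 states
  (pr)*|p|pq|r — 14 states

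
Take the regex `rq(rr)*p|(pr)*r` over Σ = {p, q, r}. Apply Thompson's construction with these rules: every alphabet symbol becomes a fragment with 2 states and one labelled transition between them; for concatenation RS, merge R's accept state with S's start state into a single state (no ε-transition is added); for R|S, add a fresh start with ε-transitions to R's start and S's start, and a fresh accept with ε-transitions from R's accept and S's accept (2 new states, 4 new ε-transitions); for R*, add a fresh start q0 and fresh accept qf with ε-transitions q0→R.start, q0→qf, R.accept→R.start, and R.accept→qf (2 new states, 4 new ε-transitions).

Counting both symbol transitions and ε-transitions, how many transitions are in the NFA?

20

By structural recursion:
Each of the 8 symbol leaves contributes 1 transition (1 symbol, 0 ε).
  rr → 2 transitions (2 symbol, 0 ε)
  (rr)* → 6 transitions (2 symbol, 4 ε)
  rq(rr)*p → 9 transitions (5 symbol, 4 ε)
  pr → 2 transitions (2 symbol, 0 ε)
  (pr)* → 6 transitions (2 symbol, 4 ε)
  (pr)*r → 7 transitions (3 symbol, 4 ε)
  rq(rr)*p|(pr)*r → 20 transitions (8 symbol, 12 ε)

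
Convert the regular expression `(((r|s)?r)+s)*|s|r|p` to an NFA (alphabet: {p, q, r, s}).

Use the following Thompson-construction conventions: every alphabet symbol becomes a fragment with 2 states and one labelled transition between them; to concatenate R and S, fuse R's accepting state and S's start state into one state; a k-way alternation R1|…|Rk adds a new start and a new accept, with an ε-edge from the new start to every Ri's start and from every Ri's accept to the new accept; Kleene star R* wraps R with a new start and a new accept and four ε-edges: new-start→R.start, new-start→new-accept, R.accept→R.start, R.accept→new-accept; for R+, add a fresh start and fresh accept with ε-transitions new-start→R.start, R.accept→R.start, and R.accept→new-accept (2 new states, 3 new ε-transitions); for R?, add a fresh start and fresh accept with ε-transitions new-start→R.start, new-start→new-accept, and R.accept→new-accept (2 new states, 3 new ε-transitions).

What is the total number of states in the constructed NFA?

By structural recursion:
Each of the 7 symbol leaves contributes a 2-state fragment.
  r|s — 6 states
  (r|s)? — 8 states
  (r|s)?r — 9 states
  ((r|s)?r)+ — 11 states
  ((r|s)?r)+s — 12 states
  (((r|s)?r)+s)* — 14 states
  (((r|s)?r)+s)*|s|r|p — 22 states

22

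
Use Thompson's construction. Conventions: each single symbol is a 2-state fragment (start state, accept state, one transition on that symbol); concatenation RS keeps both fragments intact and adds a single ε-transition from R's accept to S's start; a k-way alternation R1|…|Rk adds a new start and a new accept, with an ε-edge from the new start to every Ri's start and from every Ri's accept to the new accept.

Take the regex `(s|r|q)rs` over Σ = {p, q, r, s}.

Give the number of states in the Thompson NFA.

12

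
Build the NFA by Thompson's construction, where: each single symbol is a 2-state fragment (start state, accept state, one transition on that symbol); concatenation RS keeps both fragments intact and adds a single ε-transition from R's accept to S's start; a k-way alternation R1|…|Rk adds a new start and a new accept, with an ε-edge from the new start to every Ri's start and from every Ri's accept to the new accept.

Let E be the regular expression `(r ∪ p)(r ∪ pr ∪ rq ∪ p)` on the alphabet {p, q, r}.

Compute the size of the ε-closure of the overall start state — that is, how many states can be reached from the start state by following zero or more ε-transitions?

Work bottom-up. For each fragment F, track |ε-closure(F.start)| and whether F's accept lies in that closure (i.e. whether F accepts ε). A single-symbol fragment has closure size 1 and does not accept ε.
  r ∪ p → new start ε-reaches every alternative's start; none of them accept ε, so the new accept is not reached: |ε-closure| = 1 + 1 + 1 = 3
  pr → same as the first factor's closure: |ε-closure| = 1
  rq → same as the first factor's closure: |ε-closure| = 1
  r ∪ pr ∪ rq ∪ p → |ε-closure| = 1 + 1 + 1 + 1 + 1 = 5 (the new accept is not ε-reachable since no branch accepts ε)
  (r ∪ p)(r ∪ pr ∪ rq ∪ p) → same as the first factor's closure: |ε-closure| = 3

3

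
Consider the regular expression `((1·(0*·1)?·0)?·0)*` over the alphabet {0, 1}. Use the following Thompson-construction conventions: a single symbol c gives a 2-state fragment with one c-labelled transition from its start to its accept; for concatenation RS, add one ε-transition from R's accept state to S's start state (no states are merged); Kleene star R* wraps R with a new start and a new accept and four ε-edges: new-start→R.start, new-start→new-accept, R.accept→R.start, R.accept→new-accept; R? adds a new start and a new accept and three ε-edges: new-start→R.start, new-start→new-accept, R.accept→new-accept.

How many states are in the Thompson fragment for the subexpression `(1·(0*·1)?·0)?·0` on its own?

16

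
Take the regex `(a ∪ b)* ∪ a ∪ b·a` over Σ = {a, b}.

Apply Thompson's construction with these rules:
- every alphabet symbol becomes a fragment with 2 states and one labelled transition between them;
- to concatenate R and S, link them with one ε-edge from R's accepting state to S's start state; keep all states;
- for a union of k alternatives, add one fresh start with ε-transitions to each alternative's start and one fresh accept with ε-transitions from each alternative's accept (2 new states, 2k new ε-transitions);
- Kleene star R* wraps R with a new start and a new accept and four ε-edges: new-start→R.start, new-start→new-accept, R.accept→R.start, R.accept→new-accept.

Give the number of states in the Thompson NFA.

16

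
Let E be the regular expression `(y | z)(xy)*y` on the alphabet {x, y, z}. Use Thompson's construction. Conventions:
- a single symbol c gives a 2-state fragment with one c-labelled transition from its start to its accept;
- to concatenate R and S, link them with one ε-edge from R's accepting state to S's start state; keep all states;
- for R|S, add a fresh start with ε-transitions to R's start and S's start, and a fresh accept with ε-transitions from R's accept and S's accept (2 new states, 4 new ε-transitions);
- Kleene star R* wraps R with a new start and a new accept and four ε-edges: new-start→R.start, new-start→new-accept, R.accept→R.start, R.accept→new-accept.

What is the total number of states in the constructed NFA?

Per subexpression:
Each of the 5 symbol leaves contributes a 2-state fragment.
  y | z — 6 states
  xy — 4 states
  (xy)* — 6 states
  (y | z)(xy)*y — 14 states

14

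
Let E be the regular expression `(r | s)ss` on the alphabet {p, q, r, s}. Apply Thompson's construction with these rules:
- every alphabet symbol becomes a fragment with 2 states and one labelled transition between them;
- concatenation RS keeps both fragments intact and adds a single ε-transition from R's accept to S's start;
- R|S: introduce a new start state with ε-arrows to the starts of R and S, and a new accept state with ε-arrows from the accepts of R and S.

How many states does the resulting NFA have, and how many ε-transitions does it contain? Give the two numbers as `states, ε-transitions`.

By structural recursion:
Each of the 4 symbol leaves contributes 2 states and 0 ε-transitions.
  r | s — 6 states, 4 ε-transitions
  (r | s)ss — 10 states, 6 ε-transitions

10, 6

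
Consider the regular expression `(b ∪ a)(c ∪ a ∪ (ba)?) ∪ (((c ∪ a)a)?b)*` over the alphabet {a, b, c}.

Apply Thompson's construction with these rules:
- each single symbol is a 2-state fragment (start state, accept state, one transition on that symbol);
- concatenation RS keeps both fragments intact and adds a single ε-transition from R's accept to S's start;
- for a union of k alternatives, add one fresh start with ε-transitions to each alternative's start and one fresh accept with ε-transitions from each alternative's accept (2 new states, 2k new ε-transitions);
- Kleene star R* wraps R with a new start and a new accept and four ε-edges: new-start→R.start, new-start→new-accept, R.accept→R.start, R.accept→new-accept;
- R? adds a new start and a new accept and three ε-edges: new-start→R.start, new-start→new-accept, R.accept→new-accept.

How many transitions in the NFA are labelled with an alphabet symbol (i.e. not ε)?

10

Building bottom-up:
Each of the 10 symbol leaves contributes exactly 1 symbol transition.
  b ∪ a = 2 symbol transitions
  ba = 2 symbol transitions
  (ba)? = 2 symbol transitions
  c ∪ a ∪ (ba)? = 4 symbol transitions
  (b ∪ a)(c ∪ a ∪ (ba)?) = 6 symbol transitions
  c ∪ a = 2 symbol transitions
  (c ∪ a)a = 3 symbol transitions
  ((c ∪ a)a)? = 3 symbol transitions
  ((c ∪ a)a)?b = 4 symbol transitions
  (((c ∪ a)a)?b)* = 4 symbol transitions
  (b ∪ a)(c ∪ a ∪ (ba)?) ∪ (((c ∪ a)a)?b)* = 10 symbol transitions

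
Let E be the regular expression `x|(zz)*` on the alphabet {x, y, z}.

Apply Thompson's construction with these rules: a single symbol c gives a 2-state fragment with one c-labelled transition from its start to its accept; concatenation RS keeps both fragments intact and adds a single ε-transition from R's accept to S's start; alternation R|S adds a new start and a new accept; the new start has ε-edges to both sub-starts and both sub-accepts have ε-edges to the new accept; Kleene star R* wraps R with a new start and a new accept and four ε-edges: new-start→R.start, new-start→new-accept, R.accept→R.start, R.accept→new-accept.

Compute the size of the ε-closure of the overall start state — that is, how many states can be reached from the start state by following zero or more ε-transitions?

Compute the ε-closure size of each fragment's start state recursively; a symbol fragment's start has no outgoing ε-edge, so its closure is just itself (size 1).
  zz — C equals the left operand's closure size = 1 (its accept is not ε-reachable, so the closure stops there)
  (zz)* — the star's fresh start ε-reaches both the body's start and the fresh accept: C = 2 + 1 = 3
  x|(zz)* — C = 1 (new start) + (1 + 3) + 1 (new accept, since some branch ε-reaches its own accept) = 6

6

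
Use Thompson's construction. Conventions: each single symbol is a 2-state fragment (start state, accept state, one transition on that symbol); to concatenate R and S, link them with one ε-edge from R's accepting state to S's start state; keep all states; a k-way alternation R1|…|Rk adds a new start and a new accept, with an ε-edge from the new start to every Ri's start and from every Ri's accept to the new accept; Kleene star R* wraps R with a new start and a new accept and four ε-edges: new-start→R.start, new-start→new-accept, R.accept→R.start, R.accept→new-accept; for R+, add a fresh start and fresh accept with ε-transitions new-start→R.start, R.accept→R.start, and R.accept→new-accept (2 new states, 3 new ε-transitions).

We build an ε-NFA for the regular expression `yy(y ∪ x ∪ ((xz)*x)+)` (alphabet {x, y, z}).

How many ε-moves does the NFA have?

Recursing over subexpressions:
Each of the 7 symbol leaves contributes 0 ε-transitions.
  xz — 1 ε-transition
  (xz)* — 5 ε-transitions
  (xz)*x — 6 ε-transitions
  ((xz)*x)+ — 9 ε-transitions
  y ∪ x ∪ ((xz)*x)+ — 15 ε-transitions
  yy(y ∪ x ∪ ((xz)*x)+) — 17 ε-transitions

17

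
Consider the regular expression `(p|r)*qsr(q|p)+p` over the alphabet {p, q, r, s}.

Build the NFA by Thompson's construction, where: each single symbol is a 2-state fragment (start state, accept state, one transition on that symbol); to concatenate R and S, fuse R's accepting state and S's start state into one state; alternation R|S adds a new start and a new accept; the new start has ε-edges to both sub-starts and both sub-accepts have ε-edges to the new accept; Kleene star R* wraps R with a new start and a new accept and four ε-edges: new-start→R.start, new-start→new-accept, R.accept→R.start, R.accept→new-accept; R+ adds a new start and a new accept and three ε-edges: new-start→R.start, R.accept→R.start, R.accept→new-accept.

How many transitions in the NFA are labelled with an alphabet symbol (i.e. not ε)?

8

Bottom-up over the parse tree:
Each of the 8 symbol leaves contributes exactly 1 symbol transition.
  p|r → 2 symbol transitions
  (p|r)* → 2 symbol transitions
  q|p → 2 symbol transitions
  (q|p)+ → 2 symbol transitions
  (p|r)*qsr(q|p)+p → 8 symbol transitions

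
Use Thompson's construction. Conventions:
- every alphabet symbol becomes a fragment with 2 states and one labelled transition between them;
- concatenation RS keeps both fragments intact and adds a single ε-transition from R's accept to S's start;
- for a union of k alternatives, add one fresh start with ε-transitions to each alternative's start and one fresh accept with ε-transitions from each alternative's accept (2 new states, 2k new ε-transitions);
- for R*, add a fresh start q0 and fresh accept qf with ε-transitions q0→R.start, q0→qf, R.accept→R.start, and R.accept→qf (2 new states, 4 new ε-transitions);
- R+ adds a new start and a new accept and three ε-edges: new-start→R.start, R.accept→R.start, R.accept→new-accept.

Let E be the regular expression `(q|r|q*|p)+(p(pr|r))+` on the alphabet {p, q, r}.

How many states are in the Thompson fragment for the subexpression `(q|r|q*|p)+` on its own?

14

Fragment for `(q|r|q*|p)+`:
Each of the 4 symbol leaves contributes a 2-state fragment.
  q* : 4 states
  q|r|q*|p : 12 states
  (q|r|q*|p)+ : 14 states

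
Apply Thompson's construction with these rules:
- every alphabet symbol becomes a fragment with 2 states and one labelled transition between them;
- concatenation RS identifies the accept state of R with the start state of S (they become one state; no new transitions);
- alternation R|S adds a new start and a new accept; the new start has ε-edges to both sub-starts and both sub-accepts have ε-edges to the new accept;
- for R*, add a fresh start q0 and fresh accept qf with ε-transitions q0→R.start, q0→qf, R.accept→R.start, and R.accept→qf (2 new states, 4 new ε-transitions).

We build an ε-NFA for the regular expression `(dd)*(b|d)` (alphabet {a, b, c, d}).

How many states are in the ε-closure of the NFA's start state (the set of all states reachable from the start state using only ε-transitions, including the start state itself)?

5

Compute the ε-closure size of each fragment's start state recursively; a symbol fragment's start has no outgoing ε-edge, so its closure is just itself (size 1).
  dd — same as the first factor's closure: |closure| = 1
  (dd)* — |closure| = 1 (new start) + 1 (body) + 1 (new accept) = 3
  b|d — |closure| = 1 + 1 + 1 = 3 (the new accept is not ε-reachable since no branch accepts ε)
  (dd)*(b|d) — the left operand accepts ε, so the closure extends into the next operand (the shared merged state is already counted); |closure| = 3 + (3−1) = 5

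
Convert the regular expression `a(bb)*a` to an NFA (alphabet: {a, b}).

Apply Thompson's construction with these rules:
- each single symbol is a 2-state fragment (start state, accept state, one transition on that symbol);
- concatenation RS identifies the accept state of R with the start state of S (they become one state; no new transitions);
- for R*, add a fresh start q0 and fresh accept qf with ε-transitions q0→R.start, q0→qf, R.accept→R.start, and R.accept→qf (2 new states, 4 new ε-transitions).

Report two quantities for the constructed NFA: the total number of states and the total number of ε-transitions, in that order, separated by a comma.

7, 4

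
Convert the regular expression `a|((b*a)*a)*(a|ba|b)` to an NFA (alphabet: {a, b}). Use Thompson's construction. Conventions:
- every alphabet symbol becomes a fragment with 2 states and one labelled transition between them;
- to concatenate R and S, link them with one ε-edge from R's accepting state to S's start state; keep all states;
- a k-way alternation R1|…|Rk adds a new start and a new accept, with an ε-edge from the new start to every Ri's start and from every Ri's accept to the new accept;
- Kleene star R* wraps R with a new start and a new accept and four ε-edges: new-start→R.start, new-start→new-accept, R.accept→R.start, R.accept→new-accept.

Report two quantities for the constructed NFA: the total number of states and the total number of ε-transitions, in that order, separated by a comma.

26, 26

By structural recursion:
Each of the 8 symbol leaves contributes 2 states and 0 ε-transitions.
  b* = 4 states, 4 ε-transitions
  b*a = 6 states, 5 ε-transitions
  (b*a)* = 8 states, 9 ε-transitions
  (b*a)*a = 10 states, 10 ε-transitions
  ((b*a)*a)* = 12 states, 14 ε-transitions
  ba = 4 states, 1 ε-transition
  a|ba|b = 10 states, 7 ε-transitions
  ((b*a)*a)*(a|ba|b) = 22 states, 22 ε-transitions
  a|((b*a)*a)*(a|ba|b) = 26 states, 26 ε-transitions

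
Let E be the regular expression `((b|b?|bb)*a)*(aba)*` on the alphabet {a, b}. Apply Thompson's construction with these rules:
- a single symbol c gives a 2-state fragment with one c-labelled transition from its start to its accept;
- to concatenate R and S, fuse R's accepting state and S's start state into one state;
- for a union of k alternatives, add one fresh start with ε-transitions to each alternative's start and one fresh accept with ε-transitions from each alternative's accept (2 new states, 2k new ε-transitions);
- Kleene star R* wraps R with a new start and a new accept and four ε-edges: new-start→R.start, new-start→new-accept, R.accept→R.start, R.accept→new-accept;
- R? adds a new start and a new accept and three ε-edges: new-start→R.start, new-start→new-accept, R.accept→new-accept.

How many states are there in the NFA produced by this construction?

21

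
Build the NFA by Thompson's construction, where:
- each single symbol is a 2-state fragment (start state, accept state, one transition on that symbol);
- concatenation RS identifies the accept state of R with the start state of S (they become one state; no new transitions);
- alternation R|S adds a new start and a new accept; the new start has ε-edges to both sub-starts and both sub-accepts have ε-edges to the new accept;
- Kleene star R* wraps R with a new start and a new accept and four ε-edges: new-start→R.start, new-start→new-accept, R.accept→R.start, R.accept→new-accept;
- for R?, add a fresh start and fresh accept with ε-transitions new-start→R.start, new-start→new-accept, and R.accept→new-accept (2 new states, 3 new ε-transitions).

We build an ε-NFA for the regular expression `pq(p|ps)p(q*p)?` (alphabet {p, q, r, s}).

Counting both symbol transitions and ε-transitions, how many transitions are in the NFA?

Bottom-up over the parse tree:
Each of the 8 symbol leaves contributes 1 transition (1 symbol, 0 ε).
  ps : 2 transitions (2 symbol, 0 ε)
  p|ps : 7 transitions (3 symbol, 4 ε)
  q* : 5 transitions (1 symbol, 4 ε)
  q*p : 6 transitions (2 symbol, 4 ε)
  (q*p)? : 9 transitions (2 symbol, 7 ε)
  pq(p|ps)p(q*p)? : 19 transitions (8 symbol, 11 ε)

19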